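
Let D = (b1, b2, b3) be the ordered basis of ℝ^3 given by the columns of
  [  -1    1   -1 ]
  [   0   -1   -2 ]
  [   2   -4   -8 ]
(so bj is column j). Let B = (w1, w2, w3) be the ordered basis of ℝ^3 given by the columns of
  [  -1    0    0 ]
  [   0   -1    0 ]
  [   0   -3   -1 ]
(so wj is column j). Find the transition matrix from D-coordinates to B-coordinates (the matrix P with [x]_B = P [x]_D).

[[1, -1, 1], [0, 1, 2], [-2, 1, 2]]

Column j of P is [bj]_B, since P maps D-coordinates to B-coordinates.
Expressing b1 in B: b1 = w1 + 0·w2 - 2w3, so column 1 of P is <1, 0, -2>.
Doing the same for each bj gives P = [[1, -1, 1], [0, 1, 2], [-2, 1, 2]].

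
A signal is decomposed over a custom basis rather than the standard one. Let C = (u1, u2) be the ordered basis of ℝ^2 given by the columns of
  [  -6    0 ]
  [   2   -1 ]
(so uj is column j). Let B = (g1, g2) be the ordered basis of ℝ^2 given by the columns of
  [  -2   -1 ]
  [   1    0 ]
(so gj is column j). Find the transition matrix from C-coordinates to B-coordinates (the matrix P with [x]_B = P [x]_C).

[[2, -1], [2, 2]]

Take x = uj: its C-coordinates are the j-th standard unit vector, so P e_j — column j of P — equals [uj]_B.
u1 = 2g1 + 2g2, giving column 1 = [2, 2]; repeating for each j gives P = [[2, -1], [2, 2]].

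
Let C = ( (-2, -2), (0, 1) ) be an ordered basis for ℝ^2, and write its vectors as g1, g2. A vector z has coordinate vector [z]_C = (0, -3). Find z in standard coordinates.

(0, -3)

By definition z = 0·g1 - 3g2.
Summing componentwise gives (0, -3).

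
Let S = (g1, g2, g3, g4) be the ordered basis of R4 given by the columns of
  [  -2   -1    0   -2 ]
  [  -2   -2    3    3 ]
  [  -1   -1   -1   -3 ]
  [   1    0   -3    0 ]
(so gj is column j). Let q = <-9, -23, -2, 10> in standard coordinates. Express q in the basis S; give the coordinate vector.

<4, 3, -2, -1>

We seek scalars with c_1 g1 + ... + c_4 g4 = q; equivalently solve M c = q where the columns of M are g1, ..., g4.
Gaussian elimination on [M | q] yields c = (4, 3, -2, -1).
Check: 4g1 + 3g2 - 2g3 - g4 = <-9, -23, -2, 10>.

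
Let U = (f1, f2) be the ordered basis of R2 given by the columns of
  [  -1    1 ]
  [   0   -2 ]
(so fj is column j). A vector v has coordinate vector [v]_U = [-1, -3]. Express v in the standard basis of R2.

The coordinates say v = -f1 - 3f2; adding the scaled basis vectors gives [-2, 6].

[-2, 6]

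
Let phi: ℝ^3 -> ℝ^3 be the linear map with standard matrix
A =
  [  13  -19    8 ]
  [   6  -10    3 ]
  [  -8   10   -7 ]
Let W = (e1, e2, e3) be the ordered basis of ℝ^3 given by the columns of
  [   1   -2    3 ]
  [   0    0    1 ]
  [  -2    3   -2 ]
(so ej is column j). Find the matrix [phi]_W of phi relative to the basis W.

The j-th column of [phi]_W is [phi(ej)]_W.
phi(e1) = A e1 = (-3, 0, 6) = -3e1 + 0·e2 + 0·e3, so column 1 is (-3, 0, 0).
Repeating for e2, e3 and assembling the columns gives [[-3, 1, -2], [0, -3, 0], [0, -3, 2]].

[[-3, 1, -2], [0, -3, 0], [0, -3, 2]]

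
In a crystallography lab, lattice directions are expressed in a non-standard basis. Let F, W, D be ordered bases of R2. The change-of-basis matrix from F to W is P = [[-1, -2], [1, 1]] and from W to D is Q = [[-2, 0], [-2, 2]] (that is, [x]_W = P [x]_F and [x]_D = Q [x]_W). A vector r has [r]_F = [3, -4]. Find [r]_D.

[-10, -12]

Apply P to get W-coordinates [5, -1], then Q to get D-coordinates.
The result is [r]_D = [-10, -12].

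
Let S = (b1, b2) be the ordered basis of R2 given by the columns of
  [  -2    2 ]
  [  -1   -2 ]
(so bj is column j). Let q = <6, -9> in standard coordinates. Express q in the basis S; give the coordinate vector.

<1, 4>

[q]_S is the unique c with M c = q, where M has columns b1, b2.
System: -2c_1 + 2c_2 = 6, -c_1 - 2c_2 = -9; solving gives c_1 = 1, c_2 = 4.
Check: b1 + 4b2 = <6, -9>.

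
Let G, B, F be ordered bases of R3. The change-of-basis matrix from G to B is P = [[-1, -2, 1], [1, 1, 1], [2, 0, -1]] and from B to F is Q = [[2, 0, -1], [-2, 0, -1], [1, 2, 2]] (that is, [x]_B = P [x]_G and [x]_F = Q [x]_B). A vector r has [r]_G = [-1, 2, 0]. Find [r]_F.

First [r]_B = P [r]_G = [-3, 1, -2].
Then [r]_F = Q [r]_B = [-4, 8, -5].

[-4, 8, -5]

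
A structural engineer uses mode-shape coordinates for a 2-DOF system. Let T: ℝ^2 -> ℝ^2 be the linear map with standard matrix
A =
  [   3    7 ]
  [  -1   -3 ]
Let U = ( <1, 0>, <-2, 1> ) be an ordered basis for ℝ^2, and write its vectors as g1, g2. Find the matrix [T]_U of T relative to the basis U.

The j-th column of [T]_U is [T(gj)]_U.
T(g1) = A g1 = <3, -1> = g1 - g2, so column 1 is <1, -1>.
Repeating for g2 and assembling the columns gives [[1, -1], [-1, -1]].

[[1, -1], [-1, -1]]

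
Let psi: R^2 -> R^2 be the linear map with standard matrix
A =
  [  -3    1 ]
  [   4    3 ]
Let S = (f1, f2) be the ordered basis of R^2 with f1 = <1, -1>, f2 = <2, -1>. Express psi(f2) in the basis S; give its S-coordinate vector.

<-3, -2>

Compute psi(f2) = A f2 = <-7, 5> in standard coordinates.
Then write this in S-coordinates: solve for y in y_1 f1 + y_2 f2 = <-7, 5>.
This gives y = <-3, -2>, which is column 2 of [psi]_S.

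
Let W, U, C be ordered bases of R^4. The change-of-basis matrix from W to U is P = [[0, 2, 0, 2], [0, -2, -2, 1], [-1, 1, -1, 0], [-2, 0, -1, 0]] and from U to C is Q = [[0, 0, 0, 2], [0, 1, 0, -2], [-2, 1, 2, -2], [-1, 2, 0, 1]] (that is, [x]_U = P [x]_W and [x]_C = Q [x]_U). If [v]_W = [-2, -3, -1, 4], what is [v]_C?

[10, 2, -2, 27]

First [v]_U = P [v]_W = [2, 12, 0, 5].
Then [v]_C = Q [v]_U = [10, 2, -2, 27].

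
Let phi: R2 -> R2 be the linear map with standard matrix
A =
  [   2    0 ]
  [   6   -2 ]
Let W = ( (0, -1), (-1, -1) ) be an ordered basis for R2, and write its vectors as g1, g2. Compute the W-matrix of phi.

Let P have columns g1, g2. Then [phi]_W = P^(-1) A P.
Here det P = -1, so P^(-1) is integer; computing A P first and then P^(-1)(A P) gives [[-2, 2], [0, 2]].

[[-2, 2], [0, 2]]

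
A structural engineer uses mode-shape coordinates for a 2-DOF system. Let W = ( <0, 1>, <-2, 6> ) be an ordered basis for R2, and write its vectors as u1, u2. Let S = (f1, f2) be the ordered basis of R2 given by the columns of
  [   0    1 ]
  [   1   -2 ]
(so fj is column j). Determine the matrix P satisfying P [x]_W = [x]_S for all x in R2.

Column j of P is [uj]_S, since P maps W-coordinates to S-coordinates.
Expressing u1 in S: u1 = f1 + 0·f2, so column 1 of P is <1, 0>.
Doing the same for each uj gives P = [[1, 2], [0, -2]].

[[1, 2], [0, -2]]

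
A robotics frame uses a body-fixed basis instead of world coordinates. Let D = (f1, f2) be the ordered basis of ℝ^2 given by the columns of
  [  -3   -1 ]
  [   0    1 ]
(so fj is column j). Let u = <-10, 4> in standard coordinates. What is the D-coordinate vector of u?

Write u = c_1 f1 + c_2 f2 and solve for the c_i.
System: -3c_1 - c_2 = -10, 0c_1 + c_2 = 4; solving gives c_1 = 2, c_2 = 4.
Check: 2f1 + 4f2 = <-10, 4>.

<2, 4>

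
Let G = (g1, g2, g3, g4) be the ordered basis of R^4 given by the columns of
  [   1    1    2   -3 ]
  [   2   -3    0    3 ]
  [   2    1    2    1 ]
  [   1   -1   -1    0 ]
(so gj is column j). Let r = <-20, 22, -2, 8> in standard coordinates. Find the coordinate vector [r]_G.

[r]_G is the unique c with M c = r, where M has columns g1, ..., g4.
Row-reducing the augmented matrix [M | r] gives c = (2, -2, -4, 4).
Check: 2g1 - 2g2 - 4g3 + 4g4 = <-20, 22, -2, 8>.

<2, -2, -4, 4>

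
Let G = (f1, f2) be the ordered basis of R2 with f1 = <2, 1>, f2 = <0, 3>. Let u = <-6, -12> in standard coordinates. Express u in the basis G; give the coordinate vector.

[u]_G is the unique c with M c = u, where M has columns f1, f2.
System: 2c_1 + 0c_2 = -6, c_1 + 3c_2 = -12; solving gives c_1 = -3, c_2 = -3.
Check: -3f1 - 3f2 = <-6, -12>.

<-3, -3>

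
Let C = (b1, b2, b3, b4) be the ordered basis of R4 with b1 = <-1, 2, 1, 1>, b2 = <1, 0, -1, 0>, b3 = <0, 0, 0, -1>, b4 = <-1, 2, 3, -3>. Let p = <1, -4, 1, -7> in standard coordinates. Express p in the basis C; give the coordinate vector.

Write p = c_1 b1 + ... + c_4 b4 and solve for the c_i.
Row-reducing the augmented matrix [M | p] gives c = (-3, -1, 1, 1).
Check: -3b1 - b2 + b3 + b4 = <1, -4, 1, -7>.

<-3, -1, 1, 1>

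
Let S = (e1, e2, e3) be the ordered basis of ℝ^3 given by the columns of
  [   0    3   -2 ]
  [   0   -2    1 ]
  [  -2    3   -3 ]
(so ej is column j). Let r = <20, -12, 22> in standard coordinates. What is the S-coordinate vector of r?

<1, 4, -4>

We seek scalars with c_1 e1 + ... + c_3 e3 = r; equivalently solve M c = r where the columns of M are e1, ..., e3.
Solving this 3x3 system gives c = (1, 4, -4).
Check: e1 + 4e2 - 4e3 = <20, -12, 22>.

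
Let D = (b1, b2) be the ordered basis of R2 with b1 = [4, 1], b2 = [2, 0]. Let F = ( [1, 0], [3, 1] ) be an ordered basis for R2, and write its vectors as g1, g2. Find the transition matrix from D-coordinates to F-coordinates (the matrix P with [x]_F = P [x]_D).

[[1, 2], [1, 0]]

Take x = bj: its D-coordinates are the j-th standard unit vector, so P e_j — column j of P — equals [bj]_F.
b1 = g1 + g2, giving column 1 = [1, 1]; repeating for each j gives P = [[1, 2], [1, 0]].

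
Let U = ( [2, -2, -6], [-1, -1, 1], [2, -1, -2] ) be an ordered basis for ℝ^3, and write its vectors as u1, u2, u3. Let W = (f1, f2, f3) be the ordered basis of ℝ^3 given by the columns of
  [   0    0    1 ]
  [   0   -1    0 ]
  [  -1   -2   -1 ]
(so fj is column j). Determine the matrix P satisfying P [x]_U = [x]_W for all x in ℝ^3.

Let M have columns uj and N have columns fj. Then for every x, N [x]_W = x = M [x]_U, so P = N^(-1) M.
Since det N = -1, N^(-1) has integer entries; multiplying gives P = [[0, -2, -2], [2, 1, 1], [2, -1, 2]].

[[0, -2, -2], [2, 1, 1], [2, -1, 2]]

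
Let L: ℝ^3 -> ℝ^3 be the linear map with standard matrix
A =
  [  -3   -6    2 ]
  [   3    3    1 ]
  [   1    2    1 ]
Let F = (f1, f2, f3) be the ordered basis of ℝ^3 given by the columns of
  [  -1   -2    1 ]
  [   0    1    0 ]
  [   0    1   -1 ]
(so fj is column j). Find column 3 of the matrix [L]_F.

[3, 2, 2]

Column 3 of [L]_F is the F-coordinate vector of L(f3).
In standard coordinates L(f3) = A f3 = [-5, 2, 0].
Converting to F: [-5, 2, 0] = 3f1 + 2f2 + 2f3, so the coordinate vector is [3, 2, 2].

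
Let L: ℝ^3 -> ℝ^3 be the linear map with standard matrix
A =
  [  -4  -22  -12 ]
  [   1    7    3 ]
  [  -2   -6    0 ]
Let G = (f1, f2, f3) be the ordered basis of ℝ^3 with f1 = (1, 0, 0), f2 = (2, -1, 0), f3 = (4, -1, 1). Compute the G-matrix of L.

[[2, 0, -2], [1, 3, 2], [-2, 2, -2]]

The j-th column of [L]_G is [L(fj)]_G.
L(f1) = A f1 = (-4, 1, -2) = 2f1 + f2 - 2f3, so column 1 is (2, 1, -2).
Repeating for f2, f3 and assembling the columns gives [[2, 0, -2], [1, 3, 2], [-2, 2, -2]].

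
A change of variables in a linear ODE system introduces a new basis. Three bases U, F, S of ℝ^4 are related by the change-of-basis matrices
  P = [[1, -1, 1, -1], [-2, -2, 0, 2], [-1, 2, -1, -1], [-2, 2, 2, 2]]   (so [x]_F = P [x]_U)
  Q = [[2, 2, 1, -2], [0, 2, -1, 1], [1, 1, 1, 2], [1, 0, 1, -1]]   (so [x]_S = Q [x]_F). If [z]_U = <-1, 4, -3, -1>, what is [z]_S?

<-21, -27, 2, 4>

Apply P to get F-coordinates <-7, -8, 13, 2>, then Q to get S-coordinates.
The result is [z]_S = <-21, -27, 2, 4>.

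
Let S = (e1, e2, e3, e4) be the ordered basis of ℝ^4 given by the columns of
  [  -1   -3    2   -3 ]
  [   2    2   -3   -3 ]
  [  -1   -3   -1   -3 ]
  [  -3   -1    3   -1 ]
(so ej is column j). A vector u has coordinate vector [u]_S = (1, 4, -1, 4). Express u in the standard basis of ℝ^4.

(-27, 1, -24, -14)

u = M [u]_S, where M has columns e1, ..., e4.
Carrying out the matrix-vector product, u = (-27, 1, -24, -14).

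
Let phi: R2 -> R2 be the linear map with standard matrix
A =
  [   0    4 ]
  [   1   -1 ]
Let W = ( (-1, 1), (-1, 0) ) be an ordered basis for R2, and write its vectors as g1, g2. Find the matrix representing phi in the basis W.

With P the matrix whose columns are g1, g2, [phi]_W = P^(-1) A P.
Column by column: phi(g1) = A g1 = (4, -2); its W-coordinates (-2, -2) give column 1.
Continuing for each basis vector yields [phi]_W = [[-2, -1], [-2, 1]].

[[-2, -1], [-2, 1]]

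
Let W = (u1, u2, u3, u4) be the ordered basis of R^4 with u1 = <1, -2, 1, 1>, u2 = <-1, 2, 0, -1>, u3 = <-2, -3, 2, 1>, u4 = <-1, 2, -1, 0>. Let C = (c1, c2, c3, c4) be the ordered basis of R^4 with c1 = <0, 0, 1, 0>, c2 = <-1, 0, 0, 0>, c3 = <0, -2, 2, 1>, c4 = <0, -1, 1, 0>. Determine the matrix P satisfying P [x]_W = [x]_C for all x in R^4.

[[-1, 2, -1, 1], [-1, 1, 2, 1], [1, -1, 1, 0], [0, 0, 1, -2]]

Column j of P is [uj]_C, since P maps W-coordinates to C-coordinates.
Expressing u1 in C: u1 = -c1 - c2 + c3 + 0·c4, so column 1 of P is <-1, -1, 1, 0>.
Doing the same for each uj gives P = [[-1, 2, -1, 1], [-1, 1, 2, 1], [1, -1, 1, 0], [0, 0, 1, -2]].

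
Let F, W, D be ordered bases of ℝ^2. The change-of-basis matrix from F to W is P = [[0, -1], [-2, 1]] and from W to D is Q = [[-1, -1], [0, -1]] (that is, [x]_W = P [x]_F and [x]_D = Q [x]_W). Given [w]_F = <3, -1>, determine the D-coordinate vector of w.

<6, 7>

Apply P to get W-coordinates <1, -7>, then Q to get D-coordinates.
The result is [w]_D = <6, 7>.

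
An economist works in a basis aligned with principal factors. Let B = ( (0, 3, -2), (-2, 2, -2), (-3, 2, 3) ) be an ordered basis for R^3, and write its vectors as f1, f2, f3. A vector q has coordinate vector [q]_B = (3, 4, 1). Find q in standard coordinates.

(-11, 19, -11)

q = M [q]_B, where M has columns f1, ..., f3.
Carrying out the matrix-vector product, q = (-11, 19, -11).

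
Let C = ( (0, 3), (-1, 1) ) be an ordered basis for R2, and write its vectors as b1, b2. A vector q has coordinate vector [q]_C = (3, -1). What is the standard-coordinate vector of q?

q = M [q]_C, where M has columns b1, b2.
Carrying out the matrix-vector product, q = (1, 8).

(1, 8)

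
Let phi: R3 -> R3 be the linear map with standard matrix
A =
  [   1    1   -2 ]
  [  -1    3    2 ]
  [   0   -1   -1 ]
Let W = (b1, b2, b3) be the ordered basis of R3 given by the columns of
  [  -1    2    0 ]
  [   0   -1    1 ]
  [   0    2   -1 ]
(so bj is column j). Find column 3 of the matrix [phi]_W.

Column 3 of [phi]_W is the W-coordinate vector of phi(b3).
In standard coordinates phi(b3) = A b3 = <3, 1, 0>.
Converting to W: <3, 1, 0> = -b1 + b2 + 2b3, so the coordinate vector is <-1, 1, 2>.

<-1, 1, 2>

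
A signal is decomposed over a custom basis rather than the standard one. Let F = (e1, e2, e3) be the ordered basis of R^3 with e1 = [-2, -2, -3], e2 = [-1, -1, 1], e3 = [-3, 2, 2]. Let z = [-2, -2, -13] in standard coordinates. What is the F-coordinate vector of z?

Write z = c_1 e1 + ... + c_3 e3 and solve for the c_i.
Row-reducing the augmented matrix [M | z] gives c = (3, -4, 0).
Check: 3e1 - 4e2 + 0·e3 = [-2, -2, -13].

[3, -4, 0]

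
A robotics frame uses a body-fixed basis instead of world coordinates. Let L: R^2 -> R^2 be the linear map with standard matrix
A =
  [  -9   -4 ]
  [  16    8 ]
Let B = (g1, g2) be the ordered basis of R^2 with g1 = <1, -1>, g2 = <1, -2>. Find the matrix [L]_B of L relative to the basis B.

[[-2, -2], [-3, 1]]

Let P have columns g1, g2. Then [L]_B = P^(-1) A P.
Here det P = -1, so P^(-1) is integer; computing A P first and then P^(-1)(A P) gives [[-2, -2], [-3, 1]].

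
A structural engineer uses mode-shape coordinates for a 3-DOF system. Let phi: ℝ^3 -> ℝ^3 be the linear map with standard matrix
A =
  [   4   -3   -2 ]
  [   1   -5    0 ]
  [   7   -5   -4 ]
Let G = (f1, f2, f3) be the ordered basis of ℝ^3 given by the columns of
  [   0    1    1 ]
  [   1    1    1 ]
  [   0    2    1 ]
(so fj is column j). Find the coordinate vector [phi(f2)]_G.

Column 2 of [phi]_G is the G-coordinate vector of phi(f2).
In standard coordinates phi(f2) = A f2 = <-3, -4, -6>.
Converting to G: <-3, -4, -6> = -f1 - 3f2 + 0·f3, so the coordinate vector is <-1, -3, 0>.

<-1, -3, 0>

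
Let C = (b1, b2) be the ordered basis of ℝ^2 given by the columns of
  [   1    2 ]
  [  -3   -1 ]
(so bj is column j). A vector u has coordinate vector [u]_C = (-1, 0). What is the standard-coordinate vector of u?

The coordinates say u = -b1 + 0·b2; adding the scaled basis vectors gives (-1, 3).

(-1, 3)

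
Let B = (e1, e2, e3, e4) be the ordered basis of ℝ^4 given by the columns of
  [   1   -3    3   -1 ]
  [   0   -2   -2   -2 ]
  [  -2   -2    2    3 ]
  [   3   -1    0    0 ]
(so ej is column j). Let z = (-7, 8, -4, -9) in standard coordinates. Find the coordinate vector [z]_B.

(-3, 0, -2, -2)

We seek scalars with c_1 e1 + ... + c_4 e4 = z; equivalently solve M c = z where the columns of M are e1, ..., e4.
Gaussian elimination on [M | z] yields c = (-3, 0, -2, -2).
Check: -3e1 + 0·e2 - 2e3 - 2e4 = (-7, 8, -4, -9).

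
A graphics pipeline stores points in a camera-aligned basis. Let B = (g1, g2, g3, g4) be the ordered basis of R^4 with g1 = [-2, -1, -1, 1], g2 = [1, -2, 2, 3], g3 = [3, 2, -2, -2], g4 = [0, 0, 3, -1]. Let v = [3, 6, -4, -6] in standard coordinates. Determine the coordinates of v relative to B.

[-4, -2, -1, -2]

We seek scalars with c_1 g1 + ... + c_4 g4 = v; equivalently solve M c = v where the columns of M are g1, ..., g4.
Row-reducing the augmented matrix [M | v] gives c = (-4, -2, -1, -2).
Check: -4g1 - 2g2 - g3 - 2g4 = [3, 6, -4, -6].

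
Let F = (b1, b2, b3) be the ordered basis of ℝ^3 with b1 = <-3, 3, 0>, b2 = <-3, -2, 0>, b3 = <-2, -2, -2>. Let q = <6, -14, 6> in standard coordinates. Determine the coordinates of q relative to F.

<-4, 4, -3>

Write q = c_1 b1 + ... + c_3 b3 and solve for the c_i.
Row-reducing the augmented matrix [M | q] gives c = (-4, 4, -3).
Check: -4b1 + 4b2 - 3b3 = <6, -14, 6>.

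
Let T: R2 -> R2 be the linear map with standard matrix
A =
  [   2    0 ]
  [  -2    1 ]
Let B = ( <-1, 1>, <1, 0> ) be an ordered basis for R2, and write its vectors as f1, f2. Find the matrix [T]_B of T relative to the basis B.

The j-th column of [T]_B is [T(fj)]_B.
T(f1) = A f1 = <-2, 3> = 3f1 + f2, so column 1 is <3, 1>.
Repeating for f2 and assembling the columns gives [[3, -2], [1, 0]].

[[3, -2], [1, 0]]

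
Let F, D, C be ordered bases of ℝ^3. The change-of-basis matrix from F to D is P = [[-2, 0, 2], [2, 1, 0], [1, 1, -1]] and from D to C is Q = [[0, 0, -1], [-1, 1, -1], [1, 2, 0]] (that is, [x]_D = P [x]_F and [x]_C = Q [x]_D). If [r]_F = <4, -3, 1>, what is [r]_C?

Apply P to get D-coordinates <-6, 5, 0>, then Q to get C-coordinates.
The result is [r]_C = <0, 11, 4>.

<0, 11, 4>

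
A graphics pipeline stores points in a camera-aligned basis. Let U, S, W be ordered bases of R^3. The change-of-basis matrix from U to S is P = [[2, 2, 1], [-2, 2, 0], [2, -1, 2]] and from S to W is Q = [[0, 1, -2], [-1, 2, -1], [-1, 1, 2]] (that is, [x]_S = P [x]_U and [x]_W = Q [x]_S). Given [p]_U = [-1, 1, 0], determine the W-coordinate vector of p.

[10, 11, -2]

Composing the changes, [p]_W = Q P [p]_U.
Q P = [[-6, 4, -4], [-8, 3, -3], [0, -2, 3]]; applying this to [-1, 1, 0] gives [10, 11, -2].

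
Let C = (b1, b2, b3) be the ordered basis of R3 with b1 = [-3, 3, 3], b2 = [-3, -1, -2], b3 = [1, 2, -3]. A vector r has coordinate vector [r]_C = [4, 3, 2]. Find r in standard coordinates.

By definition r = 4b1 + 3b2 + 2b3.
Summing componentwise gives [-19, 13, 0].

[-19, 13, 0]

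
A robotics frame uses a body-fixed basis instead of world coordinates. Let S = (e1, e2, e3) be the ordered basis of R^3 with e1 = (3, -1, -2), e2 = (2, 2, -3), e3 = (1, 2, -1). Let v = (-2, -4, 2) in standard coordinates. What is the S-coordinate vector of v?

(0, 0, -2)

We seek scalars with c_1 e1 + ... + c_3 e3 = v; equivalently solve M c = v where the columns of M are e1, ..., e3.
Row-reducing the augmented matrix [M | v] gives c = (0, 0, -2).
Check: 0·e1 + 0·e2 - 2e3 = (-2, -4, 2).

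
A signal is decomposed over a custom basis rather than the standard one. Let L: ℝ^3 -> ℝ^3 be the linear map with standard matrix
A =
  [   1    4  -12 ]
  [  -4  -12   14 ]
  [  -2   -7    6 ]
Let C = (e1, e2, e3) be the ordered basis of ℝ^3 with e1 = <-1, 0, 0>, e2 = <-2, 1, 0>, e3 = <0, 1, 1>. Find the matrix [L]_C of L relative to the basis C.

[[-3, 0, 2], [2, -1, 3], [2, -3, -1]]

The j-th column of [L]_C is [L(ej)]_C.
L(e1) = A e1 = <-1, 4, 2> = -3e1 + 2e2 + 2e3, so column 1 is <-3, 2, 2>.
Repeating for e2, e3 and assembling the columns gives [[-3, 0, 2], [2, -1, 3], [2, -3, -1]].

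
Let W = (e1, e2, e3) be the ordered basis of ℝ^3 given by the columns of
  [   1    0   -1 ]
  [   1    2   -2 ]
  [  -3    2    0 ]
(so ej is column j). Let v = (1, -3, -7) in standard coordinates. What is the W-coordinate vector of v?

[v]_W is the unique c with M c = v, where M has columns e1, ..., e3.
Gaussian elimination on [M | v] yields c = (1, -2, 0).
Check: e1 - 2e2 + 0·e3 = (1, -3, -7).

(1, -2, 0)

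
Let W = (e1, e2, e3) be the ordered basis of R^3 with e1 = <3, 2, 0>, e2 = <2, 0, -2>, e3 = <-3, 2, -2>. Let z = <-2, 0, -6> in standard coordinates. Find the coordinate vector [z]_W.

<-1, 2, 1>

Write z = c_1 e1 + ... + c_3 e3 and solve for the c_i.
Solving this 3x3 system gives c = (-1, 2, 1).
Check: -e1 + 2e2 + e3 = <-2, 0, -6>.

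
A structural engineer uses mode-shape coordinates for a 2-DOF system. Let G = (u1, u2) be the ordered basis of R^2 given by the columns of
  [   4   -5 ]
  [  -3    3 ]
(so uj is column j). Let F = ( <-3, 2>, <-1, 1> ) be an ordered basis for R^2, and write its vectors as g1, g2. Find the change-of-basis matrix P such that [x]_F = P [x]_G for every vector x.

Column j of P is [uj]_F, since P maps G-coordinates to F-coordinates.
Expressing u1 in F: u1 = -g1 - g2, so column 1 of P is <-1, -1>.
Doing the same for each uj gives P = [[-1, 2], [-1, -1]].

[[-1, 2], [-1, -1]]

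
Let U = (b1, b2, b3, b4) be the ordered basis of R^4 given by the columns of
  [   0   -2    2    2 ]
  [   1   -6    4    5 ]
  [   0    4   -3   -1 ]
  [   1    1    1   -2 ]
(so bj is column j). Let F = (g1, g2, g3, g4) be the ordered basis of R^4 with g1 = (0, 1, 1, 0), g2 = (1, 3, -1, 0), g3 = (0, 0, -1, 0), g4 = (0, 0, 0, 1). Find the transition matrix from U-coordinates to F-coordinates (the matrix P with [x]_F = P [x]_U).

Column j of P is [bj]_F, since P maps U-coordinates to F-coordinates.
Expressing b1 in F: b1 = g1 + 0·g2 + g3 + g4, so column 1 of P is (1, 0, 1, 1).
Doing the same for each bj gives P = [[1, 0, -2, -1], [0, -2, 2, 2], [1, -2, -1, -2], [1, 1, 1, -2]].

[[1, 0, -2, -1], [0, -2, 2, 2], [1, -2, -1, -2], [1, 1, 1, -2]]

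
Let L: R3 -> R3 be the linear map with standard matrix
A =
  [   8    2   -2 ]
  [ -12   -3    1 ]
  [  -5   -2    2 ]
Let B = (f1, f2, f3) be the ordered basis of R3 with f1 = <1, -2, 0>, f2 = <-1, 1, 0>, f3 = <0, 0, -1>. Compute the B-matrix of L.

The j-th column of [L]_B is [L(fj)]_B.
L(f1) = A f1 = <4, -6, -1> = 2f1 - 2f2 + f3, so column 1 is <2, -2, 1>.
Repeating for f2, f3 and assembling the columns gives [[2, -3, -1], [-2, 3, -3], [1, -3, 2]].

[[2, -3, -1], [-2, 3, -3], [1, -3, 2]]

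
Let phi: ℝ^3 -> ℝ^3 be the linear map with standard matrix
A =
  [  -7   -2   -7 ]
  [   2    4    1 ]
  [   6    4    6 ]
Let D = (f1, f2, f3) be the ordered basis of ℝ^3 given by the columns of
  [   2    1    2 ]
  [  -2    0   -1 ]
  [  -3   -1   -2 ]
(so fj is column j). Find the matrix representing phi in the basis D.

Let P have columns f1, ..., f3. Then [phi]_D = P^(-1) A P.
Here det P = 1, so P^(-1) is integer; computing A P first and then P^(-1)(A P) gives [[3, 0, 2], [3, 2, 2], [1, -1, -2]].

[[3, 0, 2], [3, 2, 2], [1, -1, -2]]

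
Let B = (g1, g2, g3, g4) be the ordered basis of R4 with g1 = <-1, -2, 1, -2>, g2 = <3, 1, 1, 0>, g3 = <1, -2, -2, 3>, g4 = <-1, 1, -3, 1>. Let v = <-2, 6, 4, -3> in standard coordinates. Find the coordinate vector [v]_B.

We seek scalars with c_1 g1 + ... + c_4 g4 = v; equivalently solve M c = v where the columns of M are g1, ..., g4.
Solving this 4x4 system gives c = (-2, -1, -2, -1).
Check: -2g1 - g2 - 2g3 - g4 = <-2, 6, 4, -3>.

<-2, -1, -2, -1>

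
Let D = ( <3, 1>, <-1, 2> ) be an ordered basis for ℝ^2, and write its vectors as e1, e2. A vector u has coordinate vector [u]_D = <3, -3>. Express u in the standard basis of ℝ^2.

The coordinates say u = 3e1 - 3e2; adding the scaled basis vectors gives <12, -3>.

<12, -3>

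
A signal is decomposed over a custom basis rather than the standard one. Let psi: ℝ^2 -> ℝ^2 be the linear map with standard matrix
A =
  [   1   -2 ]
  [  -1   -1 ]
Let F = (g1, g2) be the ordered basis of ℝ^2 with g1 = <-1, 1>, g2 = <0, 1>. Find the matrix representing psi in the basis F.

[[3, 2], [-3, -3]]

Let P have columns g1, g2. Then [psi]_F = P^(-1) A P.
Here det P = -1, so P^(-1) is integer; computing A P first and then P^(-1)(A P) gives [[3, 2], [-3, -3]].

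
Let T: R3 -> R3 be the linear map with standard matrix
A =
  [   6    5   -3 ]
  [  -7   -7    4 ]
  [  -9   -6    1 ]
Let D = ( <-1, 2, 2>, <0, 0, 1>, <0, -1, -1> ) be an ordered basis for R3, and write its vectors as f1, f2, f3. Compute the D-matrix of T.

[[2, 3, 2], [-2, -3, 2], [3, 2, 1]]

Let P have columns f1, ..., f3. Then [T]_D = P^(-1) A P.
Here det P = -1, so P^(-1) is integer; computing A P first and then P^(-1)(A P) gives [[2, 3, 2], [-2, -3, 2], [3, 2, 1]].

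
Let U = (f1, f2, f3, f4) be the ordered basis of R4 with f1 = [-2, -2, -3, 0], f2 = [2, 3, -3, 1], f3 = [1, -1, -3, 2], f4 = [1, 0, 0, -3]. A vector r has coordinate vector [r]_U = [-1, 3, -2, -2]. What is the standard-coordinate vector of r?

[4, 13, 0, 5]

By definition r = -f1 + 3f2 - 2f3 - 2f4.
Summing componentwise gives [4, 13, 0, 5].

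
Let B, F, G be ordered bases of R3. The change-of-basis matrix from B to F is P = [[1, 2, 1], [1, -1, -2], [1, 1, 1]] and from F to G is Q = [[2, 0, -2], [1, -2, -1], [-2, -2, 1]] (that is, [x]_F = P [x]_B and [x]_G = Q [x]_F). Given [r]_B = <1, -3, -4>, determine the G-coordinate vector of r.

<-6, -27, -12>

Composing the changes, [r]_G = Q P [r]_B.
Q P = [[0, 2, 0], [-2, 3, 4], [-3, -1, 3]]; applying this to <1, -3, -4> gives <-6, -27, -12>.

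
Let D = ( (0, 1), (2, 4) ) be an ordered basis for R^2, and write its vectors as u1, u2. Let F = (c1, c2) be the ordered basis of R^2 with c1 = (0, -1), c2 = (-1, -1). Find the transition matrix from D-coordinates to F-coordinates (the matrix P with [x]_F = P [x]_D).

[[-1, -2], [0, -2]]

Column j of P is [uj]_F, since P maps D-coordinates to F-coordinates.
Expressing u1 in F: u1 = -c1 + 0·c2, so column 1 of P is (-1, 0).
Doing the same for each uj gives P = [[-1, -2], [0, -2]].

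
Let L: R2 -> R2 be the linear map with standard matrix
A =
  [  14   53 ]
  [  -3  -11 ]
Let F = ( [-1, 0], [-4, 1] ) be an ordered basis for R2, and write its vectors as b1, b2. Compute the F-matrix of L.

Let P have columns b1, b2. Then [L]_F = P^(-1) A P.
Here det P = -1, so P^(-1) is integer; computing A P first and then P^(-1)(A P) gives [[2, -1], [3, 1]].

[[2, -1], [3, 1]]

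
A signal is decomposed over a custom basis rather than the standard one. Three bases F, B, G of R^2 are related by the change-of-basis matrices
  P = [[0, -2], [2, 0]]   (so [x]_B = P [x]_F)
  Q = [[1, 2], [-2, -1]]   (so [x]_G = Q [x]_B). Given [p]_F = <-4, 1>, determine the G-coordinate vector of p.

First [p]_B = P [p]_F = <-2, -8>.
Then [p]_G = Q [p]_B = <-18, 12>.

<-18, 12>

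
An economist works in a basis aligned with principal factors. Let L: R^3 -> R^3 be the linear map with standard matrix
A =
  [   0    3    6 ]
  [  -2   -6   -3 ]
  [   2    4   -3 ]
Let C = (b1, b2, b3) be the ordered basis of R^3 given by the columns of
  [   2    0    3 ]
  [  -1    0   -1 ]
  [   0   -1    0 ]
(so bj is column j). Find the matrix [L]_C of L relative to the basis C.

[[-3, -3, 3], [0, -3, -2], [1, 0, -3]]

The j-th column of [L]_C is [L(bj)]_C.
L(b1) = A b1 = [-3, 2, 0] = -3b1 + 0·b2 + b3, so column 1 is [-3, 0, 1].
Repeating for b2, b3 and assembling the columns gives [[-3, -3, 3], [0, -3, -2], [1, 0, -3]].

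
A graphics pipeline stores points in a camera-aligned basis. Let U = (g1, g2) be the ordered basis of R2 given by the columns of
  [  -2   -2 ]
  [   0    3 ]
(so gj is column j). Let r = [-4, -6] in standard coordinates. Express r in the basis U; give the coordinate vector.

[4, -2]

[r]_U is the unique c with M c = r, where M has columns g1, g2.
System: -2c_1 - 2c_2 = -4, 0c_1 + 3c_2 = -6; solving gives c_1 = 4, c_2 = -2.
Check: 4g1 - 2g2 = [-4, -6].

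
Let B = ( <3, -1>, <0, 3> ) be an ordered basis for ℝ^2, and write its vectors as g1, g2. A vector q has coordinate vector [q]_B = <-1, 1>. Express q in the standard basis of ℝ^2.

By definition q = -g1 + g2.
Summing componentwise gives <-3, 4>.

<-3, 4>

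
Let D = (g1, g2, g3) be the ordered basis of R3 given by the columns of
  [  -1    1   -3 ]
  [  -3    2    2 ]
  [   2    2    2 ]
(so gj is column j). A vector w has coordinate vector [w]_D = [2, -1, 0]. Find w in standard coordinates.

[-3, -8, 2]

w = M [w]_D, where M has columns g1, ..., g3.
Carrying out the matrix-vector product, w = [-3, -8, 2].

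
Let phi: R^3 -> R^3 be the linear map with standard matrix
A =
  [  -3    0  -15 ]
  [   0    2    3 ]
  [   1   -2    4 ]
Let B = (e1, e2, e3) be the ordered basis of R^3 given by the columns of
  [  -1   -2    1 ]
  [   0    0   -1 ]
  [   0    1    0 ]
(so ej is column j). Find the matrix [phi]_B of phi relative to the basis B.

The j-th column of [phi]_B is [phi(ej)]_B.
phi(e1) = A e1 = (3, 0, -1) = -e1 - e2 + 0·e3, so column 1 is (-1, -1, 0).
Repeating for e2, e3 and assembling the columns gives [[-1, 2, -1], [-1, 2, 3], [0, -3, 2]].

[[-1, 2, -1], [-1, 2, 3], [0, -3, 2]]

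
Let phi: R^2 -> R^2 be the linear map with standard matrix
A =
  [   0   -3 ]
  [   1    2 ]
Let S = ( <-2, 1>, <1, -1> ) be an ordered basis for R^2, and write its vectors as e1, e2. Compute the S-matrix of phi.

Let P have columns e1, e2. Then [phi]_S = P^(-1) A P.
Here det P = 1, so P^(-1) is integer; computing A P first and then P^(-1)(A P) gives [[3, -2], [3, -1]].

[[3, -2], [3, -1]]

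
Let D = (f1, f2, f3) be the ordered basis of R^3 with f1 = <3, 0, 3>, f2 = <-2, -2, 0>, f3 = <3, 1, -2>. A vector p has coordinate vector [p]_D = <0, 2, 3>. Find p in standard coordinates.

<5, -1, -6>

p = M [p]_D, where M has columns f1, ..., f3.
Carrying out the matrix-vector product, p = <5, -1, -6>.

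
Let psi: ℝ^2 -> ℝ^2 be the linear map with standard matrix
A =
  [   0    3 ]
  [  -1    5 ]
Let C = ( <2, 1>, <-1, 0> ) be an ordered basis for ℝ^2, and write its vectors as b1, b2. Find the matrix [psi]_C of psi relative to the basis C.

Let P have columns b1, b2. Then [psi]_C = P^(-1) A P.
Here det P = 1, so P^(-1) is integer; computing A P first and then P^(-1)(A P) gives [[3, 1], [3, 2]].

[[3, 1], [3, 2]]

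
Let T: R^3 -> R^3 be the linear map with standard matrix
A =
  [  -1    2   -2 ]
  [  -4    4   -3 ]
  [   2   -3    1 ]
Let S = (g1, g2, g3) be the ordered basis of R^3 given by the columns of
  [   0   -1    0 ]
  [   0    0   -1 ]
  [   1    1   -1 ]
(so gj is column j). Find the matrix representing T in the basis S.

With P the matrix whose columns are g1, ..., g3, [T]_S = P^(-1) A P.
Column by column: T(g1) = A g1 = [-2, -3, 1]; its S-coordinates [2, 2, 3] give column 1.
Continuing for each basis vector yields [T]_S = [[2, -3, 3], [2, 1, 0], [3, -1, 1]].

[[2, -3, 3], [2, 1, 0], [3, -1, 1]]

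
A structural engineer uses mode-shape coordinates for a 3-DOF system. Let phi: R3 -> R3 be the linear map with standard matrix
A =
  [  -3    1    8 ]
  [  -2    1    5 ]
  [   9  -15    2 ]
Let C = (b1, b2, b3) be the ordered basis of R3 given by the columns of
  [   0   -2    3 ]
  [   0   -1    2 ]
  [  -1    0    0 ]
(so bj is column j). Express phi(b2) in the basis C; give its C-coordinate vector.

<3, -1, 1>

Compute phi(b2) = A b2 = <5, 3, -3> in standard coordinates.
Then write this in C-coordinates: solve for y in y_1 b1 + ... + y_3 b3 = <5, 3, -3>.
This gives y = <3, -1, 1>, which is column 2 of [phi]_C.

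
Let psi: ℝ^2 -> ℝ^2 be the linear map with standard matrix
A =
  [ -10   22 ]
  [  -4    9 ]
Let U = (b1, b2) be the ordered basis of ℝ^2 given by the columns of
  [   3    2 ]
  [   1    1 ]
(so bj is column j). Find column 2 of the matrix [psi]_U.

Compute psi(b2) = A b2 = [2, 1] in standard coordinates.
Then write this in U-coordinates: solve for y in y_1 b1 + y_2 b2 = [2, 1].
This gives y = [0, 1], which is column 2 of [psi]_U.

[0, 1]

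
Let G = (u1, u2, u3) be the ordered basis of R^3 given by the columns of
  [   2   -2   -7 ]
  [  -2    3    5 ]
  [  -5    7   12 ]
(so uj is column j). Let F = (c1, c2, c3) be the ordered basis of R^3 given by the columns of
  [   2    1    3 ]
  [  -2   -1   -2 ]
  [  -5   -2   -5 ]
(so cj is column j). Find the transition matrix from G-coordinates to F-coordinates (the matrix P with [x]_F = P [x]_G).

[[1, -2, 0], [0, -1, -1], [0, 1, -2]]

Let M have columns uj and N have columns cj. Then for every x, N [x]_F = x = M [x]_G, so P = N^(-1) M.
Since det N = -1, N^(-1) has integer entries; multiplying gives P = [[1, -2, 0], [0, -1, -1], [0, 1, -2]].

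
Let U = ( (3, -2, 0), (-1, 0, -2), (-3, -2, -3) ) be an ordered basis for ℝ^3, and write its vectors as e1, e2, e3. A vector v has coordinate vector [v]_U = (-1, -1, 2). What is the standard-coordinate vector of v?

(-8, -2, -4)

v = M [v]_U, where M has columns e1, ..., e3.
Carrying out the matrix-vector product, v = (-8, -2, -4).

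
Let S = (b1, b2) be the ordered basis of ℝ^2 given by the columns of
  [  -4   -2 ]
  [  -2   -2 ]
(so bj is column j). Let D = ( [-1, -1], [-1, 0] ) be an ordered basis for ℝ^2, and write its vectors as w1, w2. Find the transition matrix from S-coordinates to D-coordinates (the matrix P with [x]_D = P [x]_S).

[[2, 2], [2, 0]]

Let M have columns bj and N have columns wj. Then for every x, N [x]_D = x = M [x]_S, so P = N^(-1) M.
Since det N = -1, N^(-1) has integer entries; multiplying gives P = [[2, 2], [2, 0]].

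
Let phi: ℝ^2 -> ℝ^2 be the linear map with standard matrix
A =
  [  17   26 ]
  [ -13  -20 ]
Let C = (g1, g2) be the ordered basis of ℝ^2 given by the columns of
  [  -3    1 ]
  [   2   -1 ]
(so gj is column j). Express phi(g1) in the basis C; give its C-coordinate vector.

Compute phi(g1) = A g1 = [1, -1] in standard coordinates.
Then write this in C-coordinates: solve for y in y_1 g1 + y_2 g2 = [1, -1].
This gives y = [0, 1], which is column 1 of [phi]_C.

[0, 1]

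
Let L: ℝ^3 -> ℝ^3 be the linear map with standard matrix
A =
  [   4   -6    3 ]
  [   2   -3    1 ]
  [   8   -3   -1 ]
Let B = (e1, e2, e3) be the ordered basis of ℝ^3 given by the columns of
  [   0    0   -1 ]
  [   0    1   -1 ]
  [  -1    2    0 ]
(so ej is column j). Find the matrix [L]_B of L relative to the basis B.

[[3, 3, 3], [2, -1, -1], [3, 0, -2]]

The j-th column of [L]_B is [L(ej)]_B.
L(e1) = A e1 = <-3, -1, 1> = 3e1 + 2e2 + 3e3, so column 1 is <3, 2, 3>.
Repeating for e2, e3 and assembling the columns gives [[3, 3, 3], [2, -1, -1], [3, 0, -2]].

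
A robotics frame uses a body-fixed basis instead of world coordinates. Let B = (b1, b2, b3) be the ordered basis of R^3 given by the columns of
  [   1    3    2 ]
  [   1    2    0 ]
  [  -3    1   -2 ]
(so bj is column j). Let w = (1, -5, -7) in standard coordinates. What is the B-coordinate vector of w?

(-1, -2, 4)

Write w = c_1 b1 + ... + c_3 b3 and solve for the c_i.
Gaussian elimination on [M | w] yields c = (-1, -2, 4).
Check: -b1 - 2b2 + 4b3 = (1, -5, -7).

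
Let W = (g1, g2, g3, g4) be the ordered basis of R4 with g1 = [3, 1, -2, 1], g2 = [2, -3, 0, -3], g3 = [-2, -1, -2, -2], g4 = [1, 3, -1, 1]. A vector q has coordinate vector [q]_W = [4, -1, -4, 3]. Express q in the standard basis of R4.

[21, 20, -3, 18]

q = M [q]_W, where M has columns g1, ..., g4.
Carrying out the matrix-vector product, q = [21, 20, -3, 18].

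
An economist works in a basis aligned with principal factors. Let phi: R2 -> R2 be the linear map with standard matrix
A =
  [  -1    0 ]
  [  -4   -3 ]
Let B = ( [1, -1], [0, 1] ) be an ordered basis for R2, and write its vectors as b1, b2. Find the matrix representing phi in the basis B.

[[-1, 0], [-2, -3]]

With P the matrix whose columns are b1, b2, [phi]_B = P^(-1) A P.
Column by column: phi(b1) = A b1 = [-1, -1]; its B-coordinates [-1, -2] give column 1.
Continuing for each basis vector yields [phi]_B = [[-1, 0], [-2, -3]].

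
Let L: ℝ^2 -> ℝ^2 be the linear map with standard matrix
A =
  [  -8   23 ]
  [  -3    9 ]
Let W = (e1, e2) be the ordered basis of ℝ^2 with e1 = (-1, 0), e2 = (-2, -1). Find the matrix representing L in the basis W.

[[-2, 1], [-3, 3]]

With P the matrix whose columns are e1, e2, [L]_W = P^(-1) A P.
Column by column: L(e1) = A e1 = (8, 3); its W-coordinates (-2, -3) give column 1.
Continuing for each basis vector yields [L]_W = [[-2, 1], [-3, 3]].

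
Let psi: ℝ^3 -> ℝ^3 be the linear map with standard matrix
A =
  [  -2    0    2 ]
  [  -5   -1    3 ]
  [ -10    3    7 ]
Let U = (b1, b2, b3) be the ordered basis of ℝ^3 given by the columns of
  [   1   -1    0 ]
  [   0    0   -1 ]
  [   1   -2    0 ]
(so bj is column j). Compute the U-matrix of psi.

[[3, 0, 3], [3, 2, 3], [2, 1, -1]]

With P the matrix whose columns are b1, ..., b3, [psi]_U = P^(-1) A P.
Column by column: psi(b1) = A b1 = (0, -2, -3); its U-coordinates (3, 3, 2) give column 1.
Continuing for each basis vector yields [psi]_U = [[3, 0, 3], [3, 2, 3], [2, 1, -1]].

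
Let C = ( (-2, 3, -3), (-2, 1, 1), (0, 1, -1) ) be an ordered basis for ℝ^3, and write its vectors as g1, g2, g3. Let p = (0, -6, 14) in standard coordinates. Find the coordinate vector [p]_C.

Write p = c_1 g1 + ... + c_3 g3 and solve for the c_i.
Gaussian elimination on [M | p] yields c = (-4, 4, 2).
Check: -4g1 + 4g2 + 2g3 = (0, -6, 14).

(-4, 4, 2)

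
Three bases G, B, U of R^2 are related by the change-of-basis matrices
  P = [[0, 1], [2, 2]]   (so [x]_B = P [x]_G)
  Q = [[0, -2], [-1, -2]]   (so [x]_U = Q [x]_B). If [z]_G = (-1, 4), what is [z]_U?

(-12, -16)

First [z]_B = P [z]_G = (4, 6).
Then [z]_U = Q [z]_B = (-12, -16).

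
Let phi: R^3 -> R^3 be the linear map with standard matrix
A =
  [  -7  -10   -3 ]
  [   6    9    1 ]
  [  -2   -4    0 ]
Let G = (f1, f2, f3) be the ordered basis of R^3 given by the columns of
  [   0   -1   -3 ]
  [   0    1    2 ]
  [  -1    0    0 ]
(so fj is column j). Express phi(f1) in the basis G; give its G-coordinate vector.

[0, 3, -2]

Column 1 of [phi]_G is the G-coordinate vector of phi(f1).
In standard coordinates phi(f1) = A f1 = [3, -1, 0].
Converting to G: [3, -1, 0] = 0·f1 + 3f2 - 2f3, so the coordinate vector is [0, 3, -2].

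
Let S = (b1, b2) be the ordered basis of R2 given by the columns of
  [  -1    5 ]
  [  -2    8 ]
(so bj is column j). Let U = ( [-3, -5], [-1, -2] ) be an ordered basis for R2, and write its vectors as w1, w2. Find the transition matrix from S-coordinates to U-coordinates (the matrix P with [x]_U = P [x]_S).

Take x = bj: its S-coordinates are the j-th standard unit vector, so P e_j — column j of P — equals [bj]_U.
b1 = 0·w1 + w2, giving column 1 = [0, 1]; repeating for each j gives P = [[0, -2], [1, 1]].

[[0, -2], [1, 1]]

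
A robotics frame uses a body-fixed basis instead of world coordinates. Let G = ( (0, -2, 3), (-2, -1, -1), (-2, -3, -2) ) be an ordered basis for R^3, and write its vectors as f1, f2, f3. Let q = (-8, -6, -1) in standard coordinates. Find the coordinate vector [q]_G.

(1, 4, 0)

[q]_G is the unique c with M c = q, where M has columns f1, ..., f3.
Gaussian elimination on [M | q] yields c = (1, 4, 0).
Check: f1 + 4f2 + 0·f3 = (-8, -6, -1).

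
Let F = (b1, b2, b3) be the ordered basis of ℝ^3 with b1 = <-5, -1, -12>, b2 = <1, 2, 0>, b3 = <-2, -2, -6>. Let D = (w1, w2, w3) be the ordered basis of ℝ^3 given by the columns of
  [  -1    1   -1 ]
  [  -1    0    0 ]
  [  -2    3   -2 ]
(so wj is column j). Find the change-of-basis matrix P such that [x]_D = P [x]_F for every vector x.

[[1, -2, 2], [-2, -2, -2], [2, -1, -2]]

Take x = bj: its F-coordinates are the j-th standard unit vector, so P e_j — column j of P — equals [bj]_D.
b1 = w1 - 2w2 + 2w3, giving column 1 = <1, -2, 2>; repeating for each j gives P = [[1, -2, 2], [-2, -2, -2], [2, -1, -2]].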